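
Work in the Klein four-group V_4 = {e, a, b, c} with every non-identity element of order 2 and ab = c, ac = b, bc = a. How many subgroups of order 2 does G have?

3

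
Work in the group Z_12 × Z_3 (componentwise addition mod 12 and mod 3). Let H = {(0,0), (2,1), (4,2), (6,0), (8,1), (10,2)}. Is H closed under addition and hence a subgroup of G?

|H| = 6 divides |G| = 36, consistent with Lagrange.
H contains the identity, every element's inverse is in H, and H is closed under +: it is a subgroup.
In fact H = ⟨(10,2)⟩.

Yes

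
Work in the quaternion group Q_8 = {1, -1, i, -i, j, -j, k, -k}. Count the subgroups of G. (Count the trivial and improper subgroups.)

|G| = 8, so by Lagrange every subgroup order divides 8. Divisors: 1, 2, 4, 8.
Subgroups by order — order 1: 1; order 2: 1; order 4: 3; order 8: 1.
Total: 1 + 1 + 3 + 1 = 6.

6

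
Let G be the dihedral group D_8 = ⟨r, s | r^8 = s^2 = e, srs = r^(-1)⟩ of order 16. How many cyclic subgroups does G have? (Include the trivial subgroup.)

12

Each element a generates a cyclic subgroup ⟨a⟩; distinct elements may generate the same one (a cyclic group of order d has φ(d) generators).
Cyclic subgroups by order — order 1: 1; order 2: 9; order 4: 1; order 8: 1.
Total: 12.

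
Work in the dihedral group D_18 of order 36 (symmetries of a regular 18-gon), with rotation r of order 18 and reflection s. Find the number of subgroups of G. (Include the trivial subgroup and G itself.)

|G| = 36, so by Lagrange every subgroup order divides 36. Divisors: 1, 2, 3, 4, 6, 9, 12, 18, 36.
Subgroups by order — order 1: 1; order 2: 19; order 3: 1; order 4: 9; order 6: 7; order 9: 1; order 12: 3; order 18: 3; order 36: 1.
Total: 1 + 19 + 1 + 9 + 7 + 1 + 3 + 3 + 1 = 45.

45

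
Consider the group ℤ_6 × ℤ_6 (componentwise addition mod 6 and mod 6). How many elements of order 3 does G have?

An element (a,b) has order lcm(ord(a), ord(b)); count pairs with lcm equal to 3.
Enumerating gives 8 such elements.

8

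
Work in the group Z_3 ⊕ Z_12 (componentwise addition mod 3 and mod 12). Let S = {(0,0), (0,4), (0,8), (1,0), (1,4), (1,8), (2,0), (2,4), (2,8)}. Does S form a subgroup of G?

|S| = 9 divides |G| = 36, consistent with Lagrange.
S contains the identity, every element's inverse is in S, and S is closed under +: it is a subgroup.

Yes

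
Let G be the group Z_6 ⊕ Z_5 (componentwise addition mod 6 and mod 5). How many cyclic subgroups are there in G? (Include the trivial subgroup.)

Each element a generates a cyclic subgroup ⟨a⟩; distinct elements may generate the same one (a cyclic group of order d has φ(d) generators).
Cyclic subgroups by order — order 1: 1; order 2: 1; order 3: 1; order 5: 1; order 6: 1; order 10: 1; order 15: 1; order 30: 1.
Total: 8.

8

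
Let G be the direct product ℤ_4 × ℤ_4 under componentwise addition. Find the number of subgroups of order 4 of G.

7

|G| = 16 and 4 | 16, so subgroups of order 4 are possible by Lagrange.
The subgroups of order 4 are: {(0,0), (0,1), (0,2), (0,3)}; {(0,0), (0,2), (2,0), (2,2)}; {(0,0), (0,2), (2,1), (2,3)}; {(0,0), (1,0), (2,0), (3,0)}; … (7 in all).
So G has 7 subgroups of order 4.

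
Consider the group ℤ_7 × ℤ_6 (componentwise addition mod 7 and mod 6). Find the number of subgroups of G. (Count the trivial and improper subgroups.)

|G| = 42, so by Lagrange every subgroup order divides 42. Divisors: 1, 2, 3, 6, 7, 14, 21, 42.
Subgroups by order — order 1: 1; order 2: 1; order 3: 1; order 6: 1; order 7: 1; order 14: 1; order 21: 1; order 42: 1.
Total: 1 + 1 + 1 + 1 + 1 + 1 + 1 + 1 = 8.

8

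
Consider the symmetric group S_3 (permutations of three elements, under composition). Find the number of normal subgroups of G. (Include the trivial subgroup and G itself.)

3

G has 6 subgroups. Checking conjugation-invariance by order — order 1: 1/1 normal; order 2: 0/3 normal; order 3: 1/1 normal; order 6: 1/1 normal.
Total normal subgroups: 3.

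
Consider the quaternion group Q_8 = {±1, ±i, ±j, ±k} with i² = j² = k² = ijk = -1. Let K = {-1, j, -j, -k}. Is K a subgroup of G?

The identity 1 ∉ K, so K is not a subgroup.

No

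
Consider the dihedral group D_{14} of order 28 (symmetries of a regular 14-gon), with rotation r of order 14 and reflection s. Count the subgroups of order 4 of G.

|G| = 28 and 4 | 28, so subgroups of order 4 are possible by Lagrange.
The subgroups of order 4 are: {e, r^7, r^3s, r^10s}; {e, r^7, r^4s, r^11s}; {e, r^7, r^5s, r^12s}; {e, r^7, r^6s, r^13s}; … (7 in all).
So G has 7 subgroups of order 4.

7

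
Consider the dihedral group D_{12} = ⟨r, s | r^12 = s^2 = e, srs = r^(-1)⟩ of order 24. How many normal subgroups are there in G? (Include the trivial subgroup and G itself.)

9

G has 34 subgroups. Checking conjugation-invariance by order — order 1: 1/1 normal; order 2: 1/13 normal; order 3: 1/1 normal; order 4: 1/7 normal; order 6: 1/5 normal; order 8: 0/3 normal; order 12: 3/3 normal; order 24: 1/1 normal.
Total normal subgroups: 9.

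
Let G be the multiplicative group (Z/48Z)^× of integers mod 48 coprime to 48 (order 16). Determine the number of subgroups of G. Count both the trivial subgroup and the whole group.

27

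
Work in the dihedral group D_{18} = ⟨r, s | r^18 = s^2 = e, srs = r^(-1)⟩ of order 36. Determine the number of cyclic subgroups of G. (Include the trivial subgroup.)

Each element a generates a cyclic subgroup ⟨a⟩; distinct elements may generate the same one (a cyclic group of order d has φ(d) generators).
Cyclic subgroups by order — order 1: 1; order 2: 19; order 3: 1; order 6: 1; order 9: 1; order 18: 1.
Total: 24.

24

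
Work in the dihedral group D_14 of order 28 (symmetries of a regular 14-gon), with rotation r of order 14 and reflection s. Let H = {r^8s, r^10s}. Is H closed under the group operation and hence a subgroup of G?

The identity e ∉ H, so H is not a subgroup.

No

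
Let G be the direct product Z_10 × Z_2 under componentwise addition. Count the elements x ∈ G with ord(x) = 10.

An element (a,b) has order lcm(ord(a), ord(b)); count pairs with lcm equal to 10.
Enumerating gives 12 such elements.

12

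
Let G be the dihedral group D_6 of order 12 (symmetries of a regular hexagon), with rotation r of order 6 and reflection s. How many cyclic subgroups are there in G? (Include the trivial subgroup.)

10

Group the elements of G by the cyclic subgroup they generate; each cyclic subgroup of order d accounts for φ(d) elements.
Cyclic subgroups by order — order 1: 1; order 2: 7; order 3: 1; order 6: 1.
Total: 10.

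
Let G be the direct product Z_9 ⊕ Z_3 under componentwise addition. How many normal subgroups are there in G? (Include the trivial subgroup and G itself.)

G is abelian, so every subgroup is normal.
G has 10 subgroups in total, hence 10 normal subgroups.

10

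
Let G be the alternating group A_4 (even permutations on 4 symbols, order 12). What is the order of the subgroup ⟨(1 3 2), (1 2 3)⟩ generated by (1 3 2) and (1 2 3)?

3

|⟨(1 3 2)⟩| = 3 and |⟨(1 2 3)⟩| = 3, so |H| is a multiple of lcm(3, 3) = 3 and divides |G| = 12.
Closing under the operation: H = {e, (1 2 3), (1 3 2)}, so |H| = 3.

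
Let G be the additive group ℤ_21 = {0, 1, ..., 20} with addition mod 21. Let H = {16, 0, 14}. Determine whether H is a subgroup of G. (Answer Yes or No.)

No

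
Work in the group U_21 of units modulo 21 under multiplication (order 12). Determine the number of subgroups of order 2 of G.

3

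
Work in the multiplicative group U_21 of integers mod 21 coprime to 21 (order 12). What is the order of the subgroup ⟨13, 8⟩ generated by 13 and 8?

4

|⟨13⟩| = 2 and |⟨8⟩| = 2, so |H| is a multiple of lcm(2, 2) = 2 and divides |G| = 12.
Closing under the operation: H = {1, 8, 13, 20}, so |H| = 4.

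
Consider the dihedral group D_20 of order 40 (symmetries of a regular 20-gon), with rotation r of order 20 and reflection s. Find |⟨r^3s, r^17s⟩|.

20

|⟨r^3s⟩| = 2 and |⟨r^17s⟩| = 2, so |H| is a multiple of lcm(2, 2) = 2 and divides |G| = 40.
Closing under the operation: H = {e, r^2, r^4, r^6, r^8, r^10, r^12, r^14, r^16, r^18, rs, r^3s, r^5s, r^7s, r^9s, r^11s, r^13s, r^15s, r^17s, r^19s}, so |H| = 20.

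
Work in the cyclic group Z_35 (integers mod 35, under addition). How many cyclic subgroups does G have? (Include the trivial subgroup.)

4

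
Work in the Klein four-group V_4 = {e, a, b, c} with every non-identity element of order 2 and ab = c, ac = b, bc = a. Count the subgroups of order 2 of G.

3

|G| = 4 and 2 | 4, so subgroups of order 2 are possible by Lagrange.
The subgroups of order 2 are: {e, a}; {e, b}; {e, c}.
So G has 3 subgroups of order 2.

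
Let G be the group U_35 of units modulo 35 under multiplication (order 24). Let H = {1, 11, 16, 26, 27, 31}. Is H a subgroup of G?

No

27 ∈ H but its inverse 13 ∉ H, so H is not a subgroup.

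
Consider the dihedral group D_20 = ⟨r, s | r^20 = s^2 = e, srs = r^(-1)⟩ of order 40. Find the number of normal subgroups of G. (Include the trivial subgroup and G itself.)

G has 48 subgroups. Checking conjugation-invariance by order — order 1: 1/1 normal; order 2: 1/21 normal; order 4: 1/11 normal; order 5: 1/1 normal; order 8: 0/5 normal; order 10: 1/5 normal; order 20: 3/3 normal; order 40: 1/1 normal.
Total normal subgroups: 9.

9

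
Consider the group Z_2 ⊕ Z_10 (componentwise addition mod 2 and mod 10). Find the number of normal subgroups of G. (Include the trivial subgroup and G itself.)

G is abelian, so every subgroup is normal.
G has 10 subgroups in total, hence 10 normal subgroups.

10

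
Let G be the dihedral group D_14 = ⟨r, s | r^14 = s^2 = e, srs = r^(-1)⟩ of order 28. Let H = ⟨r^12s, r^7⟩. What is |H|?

|⟨r^12s⟩| = 2 and |⟨r^7⟩| = 2, so |H| is a multiple of lcm(2, 2) = 2 and divides |G| = 28.
Closing under the operation: H = {e, r^7, r^5s, r^12s}, so |H| = 4.

4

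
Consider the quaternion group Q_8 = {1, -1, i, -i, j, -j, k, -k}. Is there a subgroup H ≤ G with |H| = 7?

7 does not divide |G| = 8, so by Lagrange no subgroup of order 7 exists.

No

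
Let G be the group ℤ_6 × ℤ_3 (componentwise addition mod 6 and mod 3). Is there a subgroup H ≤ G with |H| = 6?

6 | 18. A subgroup of order 6 is {(0,0), (0,1), (0,2), (3,0), (3,1), (3,2)}.

Yes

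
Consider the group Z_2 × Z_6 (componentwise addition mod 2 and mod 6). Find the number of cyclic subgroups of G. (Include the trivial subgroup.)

8

A cyclic subgroup of order d is generated by each of its φ(d) elements of order d, so the cyclic subgroups of order d number (#elements of order d)/φ(d).
Cyclic subgroups by order — order 1: 1; order 2: 3; order 3: 1; order 6: 3.
Total: 8.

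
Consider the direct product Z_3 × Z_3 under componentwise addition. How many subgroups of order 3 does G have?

4

|G| = 9 and 3 | 9, so subgroups of order 3 are possible by Lagrange.
The subgroups of order 3 are: {(0,0), (0,1), (0,2)}; {(0,0), (1,0), (2,0)}; {(0,0), (1,1), (2,2)}; {(0,0), (1,2), (2,1)}.
So G has 4 subgroups of order 3.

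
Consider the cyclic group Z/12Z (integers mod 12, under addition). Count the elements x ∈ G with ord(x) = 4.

In a cyclic group of order 12, the number of elements of order d (for d | 12) is φ(d).
φ(4) = 2.

2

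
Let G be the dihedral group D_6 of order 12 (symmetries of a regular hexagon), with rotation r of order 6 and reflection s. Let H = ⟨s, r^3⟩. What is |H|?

|⟨s⟩| = 2 and |⟨r^3⟩| = 2, so |H| is a multiple of lcm(2, 2) = 2 and divides |G| = 12.
Closing under the operation: H = {e, r^3, s, r^3s}, so |H| = 4.

4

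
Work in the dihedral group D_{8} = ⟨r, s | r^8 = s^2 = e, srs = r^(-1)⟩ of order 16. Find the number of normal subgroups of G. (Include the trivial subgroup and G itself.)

G has 19 subgroups. Checking conjugation-invariance by order — order 1: 1/1 normal; order 2: 1/9 normal; order 4: 1/5 normal; order 8: 3/3 normal; order 16: 1/1 normal.
Total normal subgroups: 7.

7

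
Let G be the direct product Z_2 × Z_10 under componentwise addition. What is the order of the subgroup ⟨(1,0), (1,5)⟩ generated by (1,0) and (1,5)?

4

|⟨(1,0)⟩| = 2 and |⟨(1,5)⟩| = 2, so |H| is a multiple of lcm(2, 2) = 2 and divides |G| = 20.
Closing under the operation: H = {(0,0), (0,5), (1,0), (1,5)}, so |H| = 4.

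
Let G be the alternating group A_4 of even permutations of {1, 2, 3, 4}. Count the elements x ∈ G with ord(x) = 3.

8

The elements of order 3 are: (2 3 4), (2 4 3), (1 2 3), (1 2 4), (1 3 2), (1 3 4), (1 4 2), (1 4 3).
That's 8.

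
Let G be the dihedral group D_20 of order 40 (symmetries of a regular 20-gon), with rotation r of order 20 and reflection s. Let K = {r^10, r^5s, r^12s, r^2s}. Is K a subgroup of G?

The identity e ∉ K, so K is not a subgroup.

No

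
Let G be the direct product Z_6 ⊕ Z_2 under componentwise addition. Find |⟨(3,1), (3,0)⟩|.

4

|⟨(3,1)⟩| = 2 and |⟨(3,0)⟩| = 2, so |H| is a multiple of lcm(2, 2) = 2 and divides |G| = 12.
Closing under the operation: H = {(0,0), (0,1), (3,0), (3,1)}, so |H| = 4.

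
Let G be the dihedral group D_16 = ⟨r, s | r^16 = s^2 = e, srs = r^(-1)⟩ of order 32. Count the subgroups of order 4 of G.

9

|G| = 32 and 4 | 32, so subgroups of order 4 are possible by Lagrange.
The subgroups of order 4 are: {e, r^8, r^2s, r^10s}; {e, r^8, r^3s, r^11s}; {e, r^4, r^8, r^12}; {e, r^8, r^4s, r^12s}; … (9 in all).
So G has 9 subgroups of order 4.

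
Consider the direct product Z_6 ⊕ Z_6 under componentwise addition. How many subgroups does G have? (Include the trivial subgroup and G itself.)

|G| = 36, so by Lagrange every subgroup order divides 36. Divisors: 1, 2, 3, 4, 6, 9, 12, 18, 36.
Subgroups by order — order 1: 1; order 2: 3; order 3: 4; order 4: 1; order 6: 12; order 9: 1; order 12: 4; order 18: 3; order 36: 1.
Total: 1 + 3 + 4 + 1 + 12 + 1 + 4 + 3 + 1 = 30.

30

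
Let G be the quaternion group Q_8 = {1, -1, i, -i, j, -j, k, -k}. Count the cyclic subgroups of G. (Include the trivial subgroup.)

5

Group the elements of G by the cyclic subgroup they generate; each cyclic subgroup of order d accounts for φ(d) elements.
Cyclic subgroups by order — order 1: 1; order 2: 1; order 4: 3.
Total: 5.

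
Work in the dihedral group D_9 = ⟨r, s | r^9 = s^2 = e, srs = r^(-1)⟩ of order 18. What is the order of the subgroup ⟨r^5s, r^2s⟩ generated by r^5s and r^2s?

6

|⟨r^5s⟩| = 2 and |⟨r^2s⟩| = 2, so |H| is a multiple of lcm(2, 2) = 2 and divides |G| = 18.
Closing under the operation: H = {e, r^3, r^6, r^2s, r^5s, r^8s}, so |H| = 6.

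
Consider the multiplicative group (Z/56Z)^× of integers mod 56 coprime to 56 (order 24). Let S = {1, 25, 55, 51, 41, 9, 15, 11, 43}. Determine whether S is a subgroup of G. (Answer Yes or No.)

No

|S| = 9 does not divide |G| = 24, so by Lagrange S is not a subgroup.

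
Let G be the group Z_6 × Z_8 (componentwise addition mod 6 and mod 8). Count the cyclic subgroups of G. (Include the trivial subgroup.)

16

Group the elements of G by the cyclic subgroup they generate; each cyclic subgroup of order d accounts for φ(d) elements.
Cyclic subgroups by order — order 1: 1; order 2: 3; order 3: 1; order 4: 2; order 6: 3; order 8: 2; order 12: 2; order 24: 2.
Total: 16.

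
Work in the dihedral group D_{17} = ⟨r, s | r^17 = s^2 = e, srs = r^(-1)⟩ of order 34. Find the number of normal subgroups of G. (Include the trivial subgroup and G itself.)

G has 20 subgroups. Checking conjugation-invariance by order — order 1: 1/1 normal; order 2: 0/17 normal; order 17: 1/1 normal; order 34: 1/1 normal.
Total normal subgroups: 3.

3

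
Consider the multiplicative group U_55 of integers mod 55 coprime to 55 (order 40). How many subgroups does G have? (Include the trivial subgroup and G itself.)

|G| = 40, so by Lagrange every subgroup order divides 40. Divisors: 1, 2, 4, 5, 8, 10, 20, 40.
Subgroups by order — order 1: 1; order 2: 3; order 4: 3; order 5: 1; order 8: 1; order 10: 3; order 20: 3; order 40: 1.
Total: 1 + 3 + 3 + 1 + 1 + 3 + 3 + 1 = 16.

16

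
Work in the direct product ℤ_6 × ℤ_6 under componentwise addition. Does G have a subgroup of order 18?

18 | 36. A subgroup of order 18 is {(0,0), (0,1), (0,2), (0,3), (0,4), (0,5), (2,0), (2,1), (2,2), (2,3), (2,4), (2,5), (4,0), (4,1), (4,2), (4,3), (4,4), (4,5)}.

Yes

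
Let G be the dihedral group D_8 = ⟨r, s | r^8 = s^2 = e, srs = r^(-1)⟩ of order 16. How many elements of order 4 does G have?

2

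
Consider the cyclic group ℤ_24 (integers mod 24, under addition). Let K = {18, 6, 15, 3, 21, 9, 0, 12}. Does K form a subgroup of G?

|K| = 8 divides |G| = 24, consistent with Lagrange.
K contains the identity, every element's inverse is in K, and K is closed under +: it is a subgroup.
In fact K = ⟨3⟩.

Yes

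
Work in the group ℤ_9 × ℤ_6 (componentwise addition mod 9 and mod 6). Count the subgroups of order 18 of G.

4

|G| = 54 and 18 | 54, so subgroups of order 18 are possible by Lagrange.
The subgroups of order 18 are: {(0,0), (0,1), (0,2), (0,3), (0,4), (0,5), (3,0), (3,1), (3,2), (3,3), (3,4), (3,5), (6,0), (6,1), (6,2), (6,3), (6,4), (6,5)}; {(0,0), (0,3), (1,0), (1,3), (2,0), (2,3), (3,0), (3,3), (4,0), (4,3), (5,0), (5,3), (6,0), (6,3), (7,0), (7,3), (8,0), (8,3)}; {(0,0), (0,3), (1,1), (1,4), (2,2), (2,5), (3,0), (3,3), (4,1), (4,4), (5,2), (5,5), (6,0), (6,3), (7,1), (7,4), (8,2), (8,5)}; {(0,0), (0,3), (1,2), (1,5), (2,1), (2,4), (3,0), (3,3), (4,2), (4,5), (5,1), (5,4), (6,0), (6,3), (7,2), (7,5), (8,1), (8,4)}.
So G has 4 subgroups of order 18.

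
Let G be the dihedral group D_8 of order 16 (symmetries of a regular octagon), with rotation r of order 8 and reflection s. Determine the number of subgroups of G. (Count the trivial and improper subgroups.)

19

|G| = 16, so by Lagrange every subgroup order divides 16. Divisors: 1, 2, 4, 8, 16.
Subgroups by order — order 1: 1; order 2: 9; order 4: 5; order 8: 3; order 16: 1.
Total: 1 + 9 + 5 + 3 + 1 = 19.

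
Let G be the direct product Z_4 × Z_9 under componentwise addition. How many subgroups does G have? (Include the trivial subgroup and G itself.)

9

|G| = 36, so by Lagrange every subgroup order divides 36. Divisors: 1, 2, 3, 4, 6, 9, 12, 18, 36.
Subgroups by order — order 1: 1; order 2: 1; order 3: 1; order 4: 1; order 6: 1; order 9: 1; order 12: 1; order 18: 1; order 36: 1.
Total: 1 + 1 + 1 + 1 + 1 + 1 + 1 + 1 + 1 = 9.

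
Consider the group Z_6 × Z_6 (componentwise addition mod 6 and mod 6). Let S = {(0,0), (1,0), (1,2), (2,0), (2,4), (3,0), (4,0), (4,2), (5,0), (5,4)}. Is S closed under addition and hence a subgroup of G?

No

|S| = 10 does not divide |G| = 36, so by Lagrange S is not a subgroup.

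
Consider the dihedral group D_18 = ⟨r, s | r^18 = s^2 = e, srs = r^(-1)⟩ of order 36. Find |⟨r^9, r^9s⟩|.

|⟨r^9⟩| = 2 and |⟨r^9s⟩| = 2, so |H| is a multiple of lcm(2, 2) = 2 and divides |G| = 36.
Closing under the operation: H = {e, r^9, s, r^9s}, so |H| = 4.

4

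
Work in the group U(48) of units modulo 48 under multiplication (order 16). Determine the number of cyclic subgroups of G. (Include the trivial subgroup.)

12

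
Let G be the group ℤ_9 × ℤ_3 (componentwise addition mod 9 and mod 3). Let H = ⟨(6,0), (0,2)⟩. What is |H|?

|⟨(6,0)⟩| = 3 and |⟨(0,2)⟩| = 3, so |H| is a multiple of lcm(3, 3) = 3 and divides |G| = 27.
Closing under the operation: H = {(0,0), (0,1), (0,2), (3,0), (3,1), (3,2), (6,0), (6,1), (6,2)}, so |H| = 9.

9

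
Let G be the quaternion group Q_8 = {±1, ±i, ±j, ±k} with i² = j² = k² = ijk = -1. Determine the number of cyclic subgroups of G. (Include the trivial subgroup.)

5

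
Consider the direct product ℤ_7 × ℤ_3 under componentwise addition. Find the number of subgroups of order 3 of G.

|G| = 21 and 3 | 21, so subgroups of order 3 are possible by Lagrange.
The subgroups of order 3 are: {(0,0), (0,1), (0,2)}.
So G has 1 subgroup of order 3.

1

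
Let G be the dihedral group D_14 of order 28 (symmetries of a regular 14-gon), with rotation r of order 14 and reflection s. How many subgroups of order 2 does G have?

|G| = 28 and 2 | 28, so subgroups of order 2 are possible by Lagrange.
The subgroups of order 2 are: {e, r^10s}; {e, r^11s}; {e, r^12s}; {e, r^13s}; … (15 in all).
So G has 15 subgroups of order 2.

15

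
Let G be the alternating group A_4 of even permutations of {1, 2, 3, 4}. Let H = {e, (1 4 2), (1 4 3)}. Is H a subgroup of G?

No

(1 4 3) ∈ H but its inverse (1 3 4) ∉ H, so H is not a subgroup.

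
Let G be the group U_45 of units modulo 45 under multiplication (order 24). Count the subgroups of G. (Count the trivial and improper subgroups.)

16

|G| = 24, so by Lagrange every subgroup order divides 24. Divisors: 1, 2, 3, 4, 6, 8, 12, 24.
Subgroups by order — order 1: 1; order 2: 3; order 3: 1; order 4: 3; order 6: 3; order 8: 1; order 12: 3; order 24: 1.
Total: 1 + 3 + 1 + 3 + 3 + 1 + 3 + 1 = 16.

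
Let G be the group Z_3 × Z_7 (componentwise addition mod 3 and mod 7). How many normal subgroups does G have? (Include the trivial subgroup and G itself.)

G is abelian, so every subgroup is normal.
G has 4 subgroups in total, hence 4 normal subgroups.

4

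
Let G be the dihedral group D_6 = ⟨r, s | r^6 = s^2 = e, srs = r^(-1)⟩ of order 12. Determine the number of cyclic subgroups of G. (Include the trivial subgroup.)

10

Group the elements of G by the cyclic subgroup they generate; each cyclic subgroup of order d accounts for φ(d) elements.
Cyclic subgroups by order — order 1: 1; order 2: 7; order 3: 1; order 6: 1.
Total: 10.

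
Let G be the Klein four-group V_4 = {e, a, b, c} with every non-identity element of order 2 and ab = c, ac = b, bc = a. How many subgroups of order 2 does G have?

|G| = 4 and 2 | 4, so subgroups of order 2 are possible by Lagrange.
The subgroups of order 2 are: {e, a}; {e, b}; {e, c}.
So G has 3 subgroups of order 2.

3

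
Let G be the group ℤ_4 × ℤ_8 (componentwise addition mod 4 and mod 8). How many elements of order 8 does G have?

16

An element (a,b) has order lcm(ord(a), ord(b)); count pairs with lcm equal to 8.
Enumerating gives 16 such elements.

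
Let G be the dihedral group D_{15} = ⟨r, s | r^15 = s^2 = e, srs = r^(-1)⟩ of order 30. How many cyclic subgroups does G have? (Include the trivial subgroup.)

Group the elements of G by the cyclic subgroup they generate; each cyclic subgroup of order d accounts for φ(d) elements.
Cyclic subgroups by order — order 1: 1; order 2: 15; order 3: 1; order 5: 1; order 15: 1.
Total: 19.

19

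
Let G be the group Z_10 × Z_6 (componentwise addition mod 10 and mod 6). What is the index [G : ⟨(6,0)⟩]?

12

|⟨(6,0)⟩| = 5 and |G| = 60.
By Lagrange, [G : H] = |G|/|H| = 60/5 = 12.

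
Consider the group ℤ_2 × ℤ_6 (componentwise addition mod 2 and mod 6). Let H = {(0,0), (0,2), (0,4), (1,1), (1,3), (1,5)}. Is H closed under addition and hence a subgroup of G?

Yes

|H| = 6 divides |G| = 12, consistent with Lagrange.
H contains the identity, every element's inverse is in H, and H is closed under +: it is a subgroup.
In fact H = ⟨(1,5)⟩.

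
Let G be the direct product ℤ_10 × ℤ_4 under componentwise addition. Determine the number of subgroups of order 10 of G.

3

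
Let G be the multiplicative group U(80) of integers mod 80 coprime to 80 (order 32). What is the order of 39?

2

Compute successive powers of 39 mod 80: 39, 1; 39^2 ≡ 1 (mod 80).
So |⟨39⟩| = 2.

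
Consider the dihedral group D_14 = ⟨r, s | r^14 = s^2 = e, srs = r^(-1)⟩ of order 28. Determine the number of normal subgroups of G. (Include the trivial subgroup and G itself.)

7

G has 28 subgroups. Checking conjugation-invariance by order — order 1: 1/1 normal; order 2: 1/15 normal; order 4: 0/7 normal; order 7: 1/1 normal; order 14: 3/3 normal; order 28: 1/1 normal.
Total normal subgroups: 7.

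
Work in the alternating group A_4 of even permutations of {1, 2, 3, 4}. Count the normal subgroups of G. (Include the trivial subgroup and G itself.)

G has 10 subgroups. Checking conjugation-invariance by order — order 1: 1/1 normal; order 2: 0/3 normal; order 3: 0/4 normal; order 4: 1/1 normal; order 12: 1/1 normal.
Total normal subgroups: 3.

3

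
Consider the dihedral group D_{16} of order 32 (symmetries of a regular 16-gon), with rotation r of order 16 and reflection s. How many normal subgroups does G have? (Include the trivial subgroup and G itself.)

8

G has 36 subgroups. Checking conjugation-invariance by order — order 1: 1/1 normal; order 2: 1/17 normal; order 4: 1/9 normal; order 8: 1/5 normal; order 16: 3/3 normal; order 32: 1/1 normal.
Total normal subgroups: 8.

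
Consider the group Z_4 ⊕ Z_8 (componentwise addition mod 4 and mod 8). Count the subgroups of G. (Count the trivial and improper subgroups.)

|G| = 32, so by Lagrange every subgroup order divides 32. Divisors: 1, 2, 4, 8, 16, 32.
Subgroups by order — order 1: 1; order 2: 3; order 4: 7; order 8: 7; order 16: 3; order 32: 1.
Total: 1 + 3 + 7 + 7 + 3 + 1 = 22.

22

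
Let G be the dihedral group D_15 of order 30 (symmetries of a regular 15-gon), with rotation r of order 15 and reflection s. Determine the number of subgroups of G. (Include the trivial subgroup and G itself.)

|G| = 30, so by Lagrange every subgroup order divides 30. Divisors: 1, 2, 3, 5, 6, 10, 15, 30.
Subgroups by order — order 1: 1; order 2: 15; order 3: 1; order 5: 1; order 6: 5; order 10: 3; order 15: 1; order 30: 1.
Total: 1 + 15 + 1 + 1 + 5 + 3 + 1 + 1 = 28.

28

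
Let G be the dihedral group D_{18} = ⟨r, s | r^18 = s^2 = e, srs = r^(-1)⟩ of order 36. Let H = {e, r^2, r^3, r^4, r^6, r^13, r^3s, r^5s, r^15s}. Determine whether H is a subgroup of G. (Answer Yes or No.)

r^4 ∈ H but its inverse r^14 ∉ H, so H is not a subgroup.

No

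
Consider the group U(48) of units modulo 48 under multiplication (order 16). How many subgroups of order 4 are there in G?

|G| = 16 and 4 | 16, so subgroups of order 4 are possible by Lagrange.
The subgroups of order 4 are: {1, 11, 25, 35}; {1, 13, 25, 37}; {1, 7, 17, 23}; {1, 17, 25, 41}; … (11 in all).
So G has 11 subgroups of order 4.

11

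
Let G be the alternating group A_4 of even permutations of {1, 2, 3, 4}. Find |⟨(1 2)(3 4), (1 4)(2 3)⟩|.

|⟨(1 2)(3 4)⟩| = 2 and |⟨(1 4)(2 3)⟩| = 2, so |H| is a multiple of lcm(2, 2) = 2 and divides |G| = 12.
Closing under the operation: H = {e, (1 2)(3 4), (1 3)(2 4), (1 4)(2 3)}, so |H| = 4.

4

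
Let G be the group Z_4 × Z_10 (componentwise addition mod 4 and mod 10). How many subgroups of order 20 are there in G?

3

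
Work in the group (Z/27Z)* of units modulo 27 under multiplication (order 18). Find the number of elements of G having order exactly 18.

The elements of order 18 are: 2, 5, 11, 14, 20, 23.
That's 6.

6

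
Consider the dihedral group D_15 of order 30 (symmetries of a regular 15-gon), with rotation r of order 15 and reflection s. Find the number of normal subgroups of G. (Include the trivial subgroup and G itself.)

5

G has 28 subgroups. Checking conjugation-invariance by order — order 1: 1/1 normal; order 2: 0/15 normal; order 3: 1/1 normal; order 5: 1/1 normal; order 6: 0/5 normal; order 10: 0/3 normal; order 15: 1/1 normal; order 30: 1/1 normal.
Total normal subgroups: 5.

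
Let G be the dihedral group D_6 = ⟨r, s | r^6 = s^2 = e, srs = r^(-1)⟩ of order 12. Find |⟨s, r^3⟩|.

4

|⟨s⟩| = 2 and |⟨r^3⟩| = 2, so |H| is a multiple of lcm(2, 2) = 2 and divides |G| = 12.
Closing under the operation: H = {e, r^3, s, r^3s}, so |H| = 4.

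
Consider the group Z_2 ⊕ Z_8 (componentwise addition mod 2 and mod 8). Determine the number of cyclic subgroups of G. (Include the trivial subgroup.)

8

Group the elements of G by the cyclic subgroup they generate; each cyclic subgroup of order d accounts for φ(d) elements.
Cyclic subgroups by order — order 1: 1; order 2: 3; order 4: 2; order 8: 2.
Total: 8.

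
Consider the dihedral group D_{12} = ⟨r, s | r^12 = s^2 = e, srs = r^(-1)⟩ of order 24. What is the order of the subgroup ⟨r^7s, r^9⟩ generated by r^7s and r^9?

|⟨r^7s⟩| = 2 and |⟨r^9⟩| = 4, so |H| is a multiple of lcm(2, 4) = 4 and divides |G| = 24.
Closing under the operation: H = {e, r^3, r^6, r^9, rs, r^4s, r^7s, r^10s}, so |H| = 8.

8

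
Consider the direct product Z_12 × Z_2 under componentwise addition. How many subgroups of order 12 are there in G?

|G| = 24 and 12 | 24, so subgroups of order 12 are possible by Lagrange.
The subgroups of order 12 are: {(0,0), (0,1), (2,0), (2,1), (4,0), (4,1), (6,0), (6,1), (8,0), (8,1), (10,0), (10,1)}; {(0,0), (1,0), (2,0), (3,0), (4,0), (5,0), (6,0), (7,0), (8,0), (9,0), (10,0), (11,0)}; {(0,0), (1,1), (2,0), (3,1), (4,0), (5,1), (6,0), (7,1), (8,0), (9,1), (10,0), (11,1)}.
So G has 3 subgroups of order 12.

3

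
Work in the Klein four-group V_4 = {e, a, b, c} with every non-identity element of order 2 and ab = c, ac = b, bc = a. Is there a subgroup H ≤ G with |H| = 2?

Yes

2 | 4. A subgroup of order 2 is {e, a}.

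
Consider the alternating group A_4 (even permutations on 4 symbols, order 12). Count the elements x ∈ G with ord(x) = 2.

The elements of order 2 are: (1 2)(3 4), (1 3)(2 4), (1 4)(2 3).
That's 3.

3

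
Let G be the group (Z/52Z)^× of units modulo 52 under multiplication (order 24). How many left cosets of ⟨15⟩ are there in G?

|⟨15⟩| = 12 and |G| = 24.
By Lagrange, [G : H] = |G|/|H| = 24/12 = 2.

2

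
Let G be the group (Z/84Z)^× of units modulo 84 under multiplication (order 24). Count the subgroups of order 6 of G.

7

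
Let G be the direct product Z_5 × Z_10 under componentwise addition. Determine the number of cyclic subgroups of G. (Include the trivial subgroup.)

Group the elements of G by the cyclic subgroup they generate; each cyclic subgroup of order d accounts for φ(d) elements.
Cyclic subgroups by order — order 1: 1; order 2: 1; order 5: 6; order 10: 6.
Total: 14.

14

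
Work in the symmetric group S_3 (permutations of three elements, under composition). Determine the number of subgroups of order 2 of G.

|G| = 6 and 2 | 6, so subgroups of order 2 are possible by Lagrange.
The subgroups of order 2 are: {e, (1 2)}; {e, (1 3)}; {e, (2 3)}.
So G has 3 subgroups of order 2.

3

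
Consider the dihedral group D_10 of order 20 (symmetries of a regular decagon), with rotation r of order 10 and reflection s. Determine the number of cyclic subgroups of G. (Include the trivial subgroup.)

14

Group the elements of G by the cyclic subgroup they generate; each cyclic subgroup of order d accounts for φ(d) elements.
Cyclic subgroups by order — order 1: 1; order 2: 11; order 5: 1; order 10: 1.
Total: 14.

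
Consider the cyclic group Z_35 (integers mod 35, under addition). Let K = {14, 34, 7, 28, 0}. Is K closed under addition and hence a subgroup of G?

No

34 ∈ K but its inverse 1 ∉ K, so K is not a subgroup.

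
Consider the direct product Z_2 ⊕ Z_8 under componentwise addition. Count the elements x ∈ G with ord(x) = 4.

An element (a,b) has order lcm(ord(a), ord(b)); count pairs with lcm equal to 4.
Enumerating gives 4 such elements.

4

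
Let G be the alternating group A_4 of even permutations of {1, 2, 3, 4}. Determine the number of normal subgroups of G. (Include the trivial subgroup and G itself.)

G has 10 subgroups. Checking conjugation-invariance by order — order 1: 1/1 normal; order 2: 0/3 normal; order 3: 0/4 normal; order 4: 1/1 normal; order 12: 1/1 normal.
Total normal subgroups: 3.

3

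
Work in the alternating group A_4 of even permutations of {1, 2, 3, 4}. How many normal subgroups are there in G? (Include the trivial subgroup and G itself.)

3

G has 10 subgroups. Checking conjugation-invariance by order — order 1: 1/1 normal; order 2: 0/3 normal; order 3: 0/4 normal; order 4: 1/1 normal; order 12: 1/1 normal.
Total normal subgroups: 3.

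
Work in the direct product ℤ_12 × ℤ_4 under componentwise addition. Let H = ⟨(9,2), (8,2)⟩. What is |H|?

24

|⟨(9,2)⟩| = 4 and |⟨(8,2)⟩| = 6, so |H| is a multiple of lcm(4, 6) = 12 and divides |G| = 48.
Closing under the operation: H = {(0,0), (0,2), (1,0), (1,2), (2,0), (2,2), (3,0), (3,2), (4,0), (4,2), (5,0), (5,2), (6,0), (6,2), (7,0), (7,2), (8,0), (8,2), (9,0), (9,2), (10,0), (10,2), (11,0), (11,2)}, so |H| = 24.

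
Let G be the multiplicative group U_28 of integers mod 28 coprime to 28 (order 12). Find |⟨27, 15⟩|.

4

|⟨27⟩| = 2 and |⟨15⟩| = 2, so |H| is a multiple of lcm(2, 2) = 2 and divides |G| = 12.
Closing under the operation: H = {1, 13, 15, 27}, so |H| = 4.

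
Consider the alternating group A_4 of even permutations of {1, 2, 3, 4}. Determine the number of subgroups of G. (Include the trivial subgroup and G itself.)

10

|G| = 12, so by Lagrange every subgroup order divides 12. Divisors: 1, 2, 3, 4, 6, 12.
Subgroups by order — order 1: 1; order 2: 3; order 3: 4; order 4: 1; order 6: 0; order 12: 1.
Total: 1 + 3 + 4 + 1 + 0 + 1 = 10.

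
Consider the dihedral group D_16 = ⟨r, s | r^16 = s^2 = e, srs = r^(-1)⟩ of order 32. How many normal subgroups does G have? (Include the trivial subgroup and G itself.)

8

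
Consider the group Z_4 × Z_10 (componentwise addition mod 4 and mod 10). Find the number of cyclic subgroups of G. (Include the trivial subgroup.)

A cyclic subgroup of order d is generated by each of its φ(d) elements of order d, so the cyclic subgroups of order d number (#elements of order d)/φ(d).
Cyclic subgroups by order — order 1: 1; order 2: 3; order 4: 2; order 5: 1; order 10: 3; order 20: 2.
Total: 12.

12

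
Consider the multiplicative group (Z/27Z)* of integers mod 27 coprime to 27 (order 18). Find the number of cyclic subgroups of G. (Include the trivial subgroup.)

Each element a generates a cyclic subgroup ⟨a⟩; distinct elements may generate the same one (a cyclic group of order d has φ(d) generators).
Cyclic subgroups by order — order 1: 1; order 2: 1; order 3: 1; order 6: 1; order 9: 1; order 18: 1.
Total: 6.

6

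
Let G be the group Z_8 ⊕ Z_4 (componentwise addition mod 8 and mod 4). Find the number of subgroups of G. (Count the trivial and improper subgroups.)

22

|G| = 32, so by Lagrange every subgroup order divides 32. Divisors: 1, 2, 4, 8, 16, 32.
Subgroups by order — order 1: 1; order 2: 3; order 4: 7; order 8: 7; order 16: 3; order 32: 1.
Total: 1 + 3 + 7 + 7 + 3 + 1 = 22.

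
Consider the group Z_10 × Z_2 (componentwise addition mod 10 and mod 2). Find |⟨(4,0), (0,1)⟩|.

|⟨(4,0)⟩| = 5 and |⟨(0,1)⟩| = 2, so |H| is a multiple of lcm(5, 2) = 10 and divides |G| = 20.
Closing under the operation: H = {(0,0), (0,1), (2,0), (2,1), (4,0), (4,1), (6,0), (6,1), (8,0), (8,1)}, so |H| = 10.

10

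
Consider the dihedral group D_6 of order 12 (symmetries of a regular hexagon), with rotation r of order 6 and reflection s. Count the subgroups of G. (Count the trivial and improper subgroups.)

|G| = 12, so by Lagrange every subgroup order divides 12. Divisors: 1, 2, 3, 4, 6, 12.
Subgroups by order — order 1: 1; order 2: 7; order 3: 1; order 4: 3; order 6: 3; order 12: 1.
Total: 1 + 7 + 1 + 3 + 3 + 1 = 16.

16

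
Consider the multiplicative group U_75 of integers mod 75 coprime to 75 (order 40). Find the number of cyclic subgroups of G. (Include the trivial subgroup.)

Each element a generates a cyclic subgroup ⟨a⟩; distinct elements may generate the same one (a cyclic group of order d has φ(d) generators).
Cyclic subgroups by order — order 1: 1; order 2: 3; order 4: 2; order 5: 1; order 10: 3; order 20: 2.
Total: 12.

12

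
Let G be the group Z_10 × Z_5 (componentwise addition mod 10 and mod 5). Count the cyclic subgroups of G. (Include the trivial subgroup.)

Group the elements of G by the cyclic subgroup they generate; each cyclic subgroup of order d accounts for φ(d) elements.
Cyclic subgroups by order — order 1: 1; order 2: 1; order 5: 6; order 10: 6.
Total: 14.

14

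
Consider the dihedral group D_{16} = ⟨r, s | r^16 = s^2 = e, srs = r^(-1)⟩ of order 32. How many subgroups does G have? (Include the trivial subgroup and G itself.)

|G| = 32, so by Lagrange every subgroup order divides 32. Divisors: 1, 2, 4, 8, 16, 32.
Subgroups by order — order 1: 1; order 2: 17; order 4: 9; order 8: 5; order 16: 3; order 32: 1.
Total: 1 + 17 + 9 + 5 + 3 + 1 = 36.

36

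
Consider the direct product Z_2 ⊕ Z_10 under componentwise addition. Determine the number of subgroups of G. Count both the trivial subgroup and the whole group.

10

|G| = 20, so by Lagrange every subgroup order divides 20. Divisors: 1, 2, 4, 5, 10, 20.
Subgroups by order — order 1: 1; order 2: 3; order 4: 1; order 5: 1; order 10: 3; order 20: 1.
Total: 1 + 3 + 1 + 1 + 3 + 1 = 10.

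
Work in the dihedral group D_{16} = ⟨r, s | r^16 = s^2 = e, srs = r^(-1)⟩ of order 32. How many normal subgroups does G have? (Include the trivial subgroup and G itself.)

G has 36 subgroups. Checking conjugation-invariance by order — order 1: 1/1 normal; order 2: 1/17 normal; order 4: 1/9 normal; order 8: 1/5 normal; order 16: 3/3 normal; order 32: 1/1 normal.
Total normal subgroups: 8.

8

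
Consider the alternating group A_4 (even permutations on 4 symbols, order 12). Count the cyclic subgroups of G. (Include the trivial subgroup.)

A cyclic subgroup of order d is generated by each of its φ(d) elements of order d, so the cyclic subgroups of order d number (#elements of order d)/φ(d).
Cyclic subgroups by order — order 1: 1; order 2: 3; order 3: 4.
Total: 8.

8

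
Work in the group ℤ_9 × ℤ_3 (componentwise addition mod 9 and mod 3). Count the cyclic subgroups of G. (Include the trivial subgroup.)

Each element a generates a cyclic subgroup ⟨a⟩; distinct elements may generate the same one (a cyclic group of order d has φ(d) generators).
Cyclic subgroups by order — order 1: 1; order 3: 4; order 9: 3.
Total: 8.

8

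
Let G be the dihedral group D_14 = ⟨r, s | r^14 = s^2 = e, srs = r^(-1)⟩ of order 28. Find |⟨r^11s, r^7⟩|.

|⟨r^11s⟩| = 2 and |⟨r^7⟩| = 2, so |H| is a multiple of lcm(2, 2) = 2 and divides |G| = 28.
Closing under the operation: H = {e, r^7, r^4s, r^11s}, so |H| = 4.

4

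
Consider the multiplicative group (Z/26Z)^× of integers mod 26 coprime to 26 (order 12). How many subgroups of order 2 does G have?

1

|G| = 12 and 2 | 12, so subgroups of order 2 are possible by Lagrange.
The subgroups of order 2 are: {1, 25}.
So G has 1 subgroup of order 2.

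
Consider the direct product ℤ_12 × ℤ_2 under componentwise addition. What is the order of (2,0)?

6

The order of (2,0) in Z_12 × Z_2 is lcm(ord(2) in Z_12, ord(0) in Z_2).
ord(2) = 6 and ord(0) = 1, so |⟨(2,0)⟩| = lcm(6, 1) = 6.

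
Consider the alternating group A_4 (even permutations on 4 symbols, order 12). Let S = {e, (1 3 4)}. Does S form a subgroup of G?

No

(1 3 4) ∈ S but its inverse (1 4 3) ∉ S, so S is not a subgroup.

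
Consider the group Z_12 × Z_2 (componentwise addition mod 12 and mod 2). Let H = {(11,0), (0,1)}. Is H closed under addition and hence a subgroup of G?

The identity (0,0) ∉ H, so H is not a subgroup.

No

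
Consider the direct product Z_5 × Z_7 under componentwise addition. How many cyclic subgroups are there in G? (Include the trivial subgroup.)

4

Group the elements of G by the cyclic subgroup they generate; each cyclic subgroup of order d accounts for φ(d) elements.
Cyclic subgroups by order — order 1: 1; order 5: 1; order 7: 1; order 35: 1.
Total: 4.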